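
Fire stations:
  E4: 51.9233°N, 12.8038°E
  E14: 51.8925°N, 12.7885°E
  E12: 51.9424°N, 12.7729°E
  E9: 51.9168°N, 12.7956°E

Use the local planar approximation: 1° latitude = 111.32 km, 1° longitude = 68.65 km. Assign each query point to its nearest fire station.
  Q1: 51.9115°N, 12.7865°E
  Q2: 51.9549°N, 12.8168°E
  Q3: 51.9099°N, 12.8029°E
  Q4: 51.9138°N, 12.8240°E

Q1→E9; Q2→E12; Q3→E9; Q4→E4

Q1 at 51.9115°N, 12.7865°E:
  E4: √((0.0118·111.32)² + (0.0173·68.65)²) = √(1.725482 + 1.410501) = 1.7709 km
  E14: √((-0.0190·111.32)² + (0.0020·68.65)²) = √(4.473563 + 0.018851) = 2.1195 km
  E12: √((0.0309·111.32)² + (-0.0136·68.65)²) = √(11.832141 + 0.871684) = 3.5642 km
  E9: √((0.0053·111.32)² + (0.0091·68.65)²) = √(0.348095 + 0.390269) = 0.8593 km
  → nearest: E9 (0.8593 km)
Q2 at 51.9549°N, 12.8168°E:
  E4: √((-0.0316·111.32)² + (-0.0130·68.65)²) = √(12.374298 + 0.796467) = 3.6292 km
  E14: √((-0.0624·111.32)² + (-0.0283·68.65)²) = √(48.252028 + 3.774452) = 7.2129 km
  E12: √((-0.0125·111.32)² + (-0.0439·68.65)²) = √(1.936272 + 9.082599) = 3.3195 km
  E9: √((-0.0381·111.32)² + (-0.0212·68.65)²) = √(17.988558 + 2.118131) = 4.4840 km
  → nearest: E12 (3.3195 km)
Q3 at 51.9099°N, 12.8029°E:
  E4: √((0.0134·111.32)² + (0.0009·68.65)²) = √(2.225133 + 0.003817) = 1.4930 km
  E14: √((-0.0174·111.32)² + (-0.0144·68.65)²) = √(3.751845 + 0.977251) = 2.1746 km
  E12: √((0.0325·111.32)² + (-0.0300·68.65)²) = √(13.089200 + 4.241540) = 4.1630 km
  E9: √((0.0069·111.32)² + (-0.0073·68.65)²) = √(0.589990 + 0.251146) = 0.9171 km
  → nearest: E9 (0.9171 km)
Q4 at 51.9138°N, 12.8240°E:
  E4: √((0.0095·111.32)² + (-0.0202·68.65)²) = √(1.118391 + 1.923020) = 1.7440 km
  E14: √((-0.0213·111.32)² + (-0.0355·68.65)²) = √(5.622191 + 5.939335) = 3.4002 km
  E12: √((0.0286·111.32)² + (-0.0511·68.65)²) = √(10.136277 + 12.306169) = 4.7373 km
  E9: √((0.0030·111.32)² + (-0.0284·68.65)²) = √(0.111529 + 3.801174) = 1.9781 km
  → nearest: E4 (1.7440 km)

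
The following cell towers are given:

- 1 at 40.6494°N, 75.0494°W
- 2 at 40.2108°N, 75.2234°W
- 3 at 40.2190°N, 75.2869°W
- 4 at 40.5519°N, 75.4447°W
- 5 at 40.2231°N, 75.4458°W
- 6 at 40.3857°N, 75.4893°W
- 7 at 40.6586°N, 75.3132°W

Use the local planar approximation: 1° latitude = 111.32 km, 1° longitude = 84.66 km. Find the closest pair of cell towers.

2 and 3

Pairwise distances:
1–2: √((-0.4386·111.32)² + (-0.1740·84.66)²) = √(2383.875938 + 216.997647) = 50.9988 km
1–3: √((-0.4304·111.32)² + (-0.2375·84.66)²) = √(2295.572009 + 404.281396) = 51.9601 km
1–4: √((-0.0975·111.32)² + (-0.3953·84.66)²) = √(117.802804 + 1119.979715) = 35.1821 km
1–5: √((-0.4263·111.32)² + (-0.3964·84.66)²) = √(2252.044981 + 1126.221515) = 58.1229 km
1–6: √((-0.2637·111.32)² + (-0.4399·84.66)²) = √(861.720957 + 1386.961648) = 47.4203 km
1–7: √((0.0092·111.32)² + (-0.2638·84.66)²) = √(1.048871 + 498.776646) = 22.3568 km
2–3: √((0.0082·111.32)² + (-0.0635·84.66)²) = √(0.833248 + 28.900408) = 5.4529 km
2–4: √((0.3411·111.32)² + (-0.2213·84.66)²) = √(1441.815978 + 351.009892) = 42.3418 km
2–5: √((0.0123·111.32)² + (-0.2224·84.66)²) = √(1.874807 + 354.508044) = 18.8781 km
2–6: √((0.1749·111.32)² + (-0.2659·84.66)²) = √(379.075760 + 506.749353) = 29.7628 km
2–7: √((0.4478·111.32)² + (-0.0898·84.66)²) = √(2484.932372 + 57.797520) = 50.4255 km
3–4: √((0.3329·111.32)² + (-0.1578·84.66)²) = √(1373.327086 + 178.472179) = 39.3929 km
3–5: √((0.0041·111.32)² + (-0.1589·84.66)²) = √(0.208312 + 180.969057) = 13.4602 km
3–6: √((0.1667·111.32)² + (-0.2024·84.66)²) = √(344.363882 + 293.614531) = 25.2582 km
3–7: √((0.4396·111.32)² + (-0.0263·84.66)²) = √(2394.758717 + 4.957561) = 48.9869 km
4–5: √((-0.3288·111.32)² + (-0.0011·84.66)²) = √(1339.707575 + 0.008672) = 36.6021 km
4–6: √((-0.1662·111.32)² + (-0.0446·84.66)²) = √(342.301210 + 14.256937) = 18.8827 km
4–7: √((0.1067·111.32)² + (0.1315·84.66)²) = √(141.083178 + 123.939013) = 16.2795 km
5–6: √((0.1626·111.32)² + (-0.0435·84.66)²) = √(327.632879 + 13.562353) = 18.4715 km
5–7: √((0.4355·111.32)² + (0.1326·84.66)²) = √(2350.296826 + 126.021190) = 49.7626 km
6–7: √((0.2729·111.32)² + (0.1761·84.66)²) = √(922.897494 + 222.267129) = 33.8403 km
Closest pair: 2–3 at 5.4529 km.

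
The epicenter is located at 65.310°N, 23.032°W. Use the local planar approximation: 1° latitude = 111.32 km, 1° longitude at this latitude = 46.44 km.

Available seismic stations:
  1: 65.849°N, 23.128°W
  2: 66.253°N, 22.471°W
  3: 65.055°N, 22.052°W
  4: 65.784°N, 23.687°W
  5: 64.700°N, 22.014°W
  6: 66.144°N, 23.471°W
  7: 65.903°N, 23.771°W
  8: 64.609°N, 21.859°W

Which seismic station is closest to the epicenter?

Distances from 65.310°N, 23.032°W:
1: √((0.539·111.32)² + (-0.096·46.44)²) = √(3600.17760 + 19.87590) = 60.167 km
2: √((0.943·111.32)² + (0.561·46.44)²) = √(11019.70024 + 678.75047) = 108.159 km
3: √((-0.255·111.32)² + (0.980·46.44)²) = √(805.79906 + 2071.26933) = 53.638 km
4: √((0.474·111.32)² + (-0.655·46.44)²) = √(2784.21699 + 925.26689) = 60.906 km
5: √((-0.610·111.32)² + (1.018·46.44)²) = √(4611.11619 + 2235.01261) = 82.741 km
6: √((0.834·111.32)² + (-0.439·46.44)²) = √(8619.42900 + 415.63629) = 95.053 km
7: √((0.593·111.32)² + (-0.739·46.44)²) = √(4357.68448 + 1177.80474) = 74.401 km
8: √((-0.701·111.32)² + (1.173·46.44)²) = √(6089.51117 + 2967.42975) = 95.168 km
Minimum: 3 at 53.638 km.

3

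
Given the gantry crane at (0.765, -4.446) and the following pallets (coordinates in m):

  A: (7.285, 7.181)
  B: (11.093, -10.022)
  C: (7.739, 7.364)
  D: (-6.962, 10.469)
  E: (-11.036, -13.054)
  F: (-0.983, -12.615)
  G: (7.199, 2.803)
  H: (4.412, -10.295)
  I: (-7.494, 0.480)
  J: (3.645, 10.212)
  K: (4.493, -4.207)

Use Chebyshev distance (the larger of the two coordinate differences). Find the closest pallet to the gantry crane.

Distances from (0.765, -4.446):
A: 11.627 m
B: 10.328 m
C: 11.810 m
D: 14.915 m
E: 11.801 m
F: 8.169 m
G: 7.249 m
H: 5.849 m
I: 8.259 m
J: 14.658 m
K: 3.728 m
Minimum: K at 3.728 m.

K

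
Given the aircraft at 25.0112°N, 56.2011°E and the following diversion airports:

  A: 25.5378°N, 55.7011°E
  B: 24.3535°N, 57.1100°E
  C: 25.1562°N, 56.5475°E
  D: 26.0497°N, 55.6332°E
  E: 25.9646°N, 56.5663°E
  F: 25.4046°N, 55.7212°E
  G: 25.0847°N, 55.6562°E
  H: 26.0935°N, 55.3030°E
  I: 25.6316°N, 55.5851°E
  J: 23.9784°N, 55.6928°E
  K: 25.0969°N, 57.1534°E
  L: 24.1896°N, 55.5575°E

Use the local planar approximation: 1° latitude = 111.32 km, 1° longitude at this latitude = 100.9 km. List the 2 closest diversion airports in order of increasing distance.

C, G

Distances from 25.0112°N, 56.2011°E:
A: √((0.5266·111.32)² + (-0.5000·100.9)²) = √(3436.434772 + 2545.202500) = 77.3410 km
B: √((-0.6577·111.32)² + (0.9089·100.9)²) = √(5360.460240 + 8410.359098) = 117.3491 km
C: √((0.1450·111.32)² + (0.3464·100.9)²) = √(260.544794 + 1221.625527) = 38.4990 km
D: √((1.0385·111.32)² + (-0.5679·100.9)²) = √(13364.705618 + 3283.417207) = 129.0276 km
E: √((0.9534·111.32)² + (0.3652·100.9)²) = √(11264.105009 + 1357.825218) = 112.3474 km
F: √((0.3934·111.32)² + (-0.4799·100.9)²) = √(1917.852074 + 2344.681368) = 65.2881 km
G: √((0.0735·111.32)² + (-0.5449·100.9)²) = √(66.945451 + 3022.845484) = 55.5859 km
H: √((1.0823·111.32)² + (-0.8981·100.9)²) = √(14515.824613 + 8211.674483) = 150.7564 km
I: √((0.6204·111.32)² + (-0.6160·100.9)²) = √(4769.688024 + 3863.169439) = 92.9132 km
J: √((-1.0328·111.32)² + (-0.5083·100.9)²) = √(13218.398904 + 2630.404579) = 125.8920 km
K: √((0.0857·111.32)² + (0.9523·100.9)²) = √(91.013966 + 9232.725021) = 96.5595 km
L: √((-0.8216·111.32)² + (-0.6436·100.9)²) = √(8365.025255 + 4217.104892) = 112.1701 km
Sorted: C (38.4990 km) < G (55.5859 km) < F (65.2881 km) < A (77.3410 km) < …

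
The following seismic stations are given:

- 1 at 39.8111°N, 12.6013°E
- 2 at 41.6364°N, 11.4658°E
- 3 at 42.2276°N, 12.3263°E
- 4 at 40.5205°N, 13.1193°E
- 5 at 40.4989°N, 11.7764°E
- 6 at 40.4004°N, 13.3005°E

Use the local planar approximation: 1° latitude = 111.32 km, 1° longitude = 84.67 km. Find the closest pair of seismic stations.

Pairwise distances:
4–6: √((-0.1201·111.32)² + (0.1812·84.67)²) = √(178.744386 + 235.383224) = 20.3501 km
1–6: √((0.5893·111.32)² + (0.6992·84.67)²) = √(4303.474932 + 3504.789659) = 88.3644 km
1–4: √((0.7094·111.32)² + (0.5180·84.67)²) = √(6236.325340 + 1923.617144) = 90.3324 km
2–3: √((0.5912·111.32)² + (0.8605·84.67)²) = √(4331.269888 + 5308.366122) = 98.1816 km
1–5: √((0.6878·111.32)² + (-0.8249·84.67)²) = √(5862.336430 + 4878.223868) = 103.6367 km
4–5: √((-0.0216·111.32)² + (-1.3429·84.67)²) = √(5.781678 + 12928.450209) = 113.7288 km
2–5: √((-1.1375·111.32)² + (0.3106·84.67)²) = √(16034.270502 + 691.611207) = 129.3286 km
5–6: √((-0.0985·111.32)² + (1.5241·84.67)²) = √(120.231664 + 16652.753201) = 129.5106 km
2–4: √((-1.1159·111.32)² + (1.6535·84.67)²) = √(15431.102303 + 19600.516603) = 187.1674 km
3–5: √((-1.7287·111.32)² + (-0.5499·84.67)²) = √(37032.724075 + 2167.836673) = 197.9913 km
3–4: √((-1.7071·111.32)² + (0.7930·84.67)²) = √(36113.062541 + 4508.224078) = 201.5472 km
2–6: √((-1.2360·111.32)² + (1.8347·84.67)²) = √(18931.426376 + 24131.773560) = 207.5167 km
3–6: √((-1.8272·111.32)² + (0.9742·84.67)²) = √(41373.148162 + 6803.860020) = 219.4926 km
1–2: √((1.8253·111.32)² + (-1.1355·84.67)²) = √(41287.149792 + 9243.435108) = 224.7901 km
1–3: √((2.4165·111.32)² + (-0.2750·84.67)²) = √(72363.571663 + 542.156298) = 270.0106 km
Closest pair: 4–6 at 20.3501 km.

4 and 6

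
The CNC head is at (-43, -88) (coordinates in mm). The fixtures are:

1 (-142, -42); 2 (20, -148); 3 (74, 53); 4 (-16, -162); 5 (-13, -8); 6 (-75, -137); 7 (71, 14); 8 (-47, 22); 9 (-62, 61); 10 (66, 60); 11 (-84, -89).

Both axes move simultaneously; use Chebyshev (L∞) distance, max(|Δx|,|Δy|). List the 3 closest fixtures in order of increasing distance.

Distances from (-43, -88):
1: 99 mm
2: 63 mm
3: 141 mm
4: 74 mm
5: 80 mm
6: 49 mm
7: 114 mm
8: 110 mm
9: 149 mm
10: 148 mm
11: 41 mm
Sorted: 11 (41 mm) < 6 (49 mm) < 2 (63 mm) < 4 (74 mm) < 5 (80 mm) < …

11, 6, 2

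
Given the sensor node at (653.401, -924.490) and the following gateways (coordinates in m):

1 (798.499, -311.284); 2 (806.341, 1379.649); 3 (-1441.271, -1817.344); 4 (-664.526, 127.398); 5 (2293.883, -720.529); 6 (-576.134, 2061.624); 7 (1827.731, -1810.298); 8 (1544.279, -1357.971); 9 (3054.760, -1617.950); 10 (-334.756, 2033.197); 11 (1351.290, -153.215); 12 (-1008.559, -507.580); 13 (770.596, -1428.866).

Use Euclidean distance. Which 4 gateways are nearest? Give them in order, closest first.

13, 1, 8, 11

Distances from (653.401, -924.490):
1: 630.139 m
2: 2309.209 m
3: 2277.024 m
4: 1686.238 m
5: 1653.113 m
6: 3229.339 m
7: 1470.954 m
8: 990.742 m
9: 2499.482 m
10: 3118.392 m
11: 1040.151 m
12: 1713.454 m
13: 517.813 m
Sorted: 13 (517.813 m) < 1 (630.139 m) < 8 (990.742 m) < 11 (1040.151 m) < 7 (1470.954 m) < 5 (1653.113 m) < …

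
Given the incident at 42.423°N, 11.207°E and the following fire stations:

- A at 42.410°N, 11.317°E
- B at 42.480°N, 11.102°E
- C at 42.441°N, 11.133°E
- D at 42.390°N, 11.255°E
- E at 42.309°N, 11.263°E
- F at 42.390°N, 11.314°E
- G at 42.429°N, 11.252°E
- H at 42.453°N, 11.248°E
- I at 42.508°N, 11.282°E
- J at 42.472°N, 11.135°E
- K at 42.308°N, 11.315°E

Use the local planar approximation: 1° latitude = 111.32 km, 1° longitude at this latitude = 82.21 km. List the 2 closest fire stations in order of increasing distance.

Distances from 42.423°N, 11.207°E:
A: 9.158 km
B: 10.713 km
C: 6.405 km
D: 5.391 km
E: 13.500 km
F: 9.533 km
G: 3.759 km
H: 4.745 km
I: 11.294 km
J: 8.049 km
K: 15.579 km
Sorted: G (3.759 km) < H (4.745 km) < D (5.391 km) < C (6.405 km) < …

G, H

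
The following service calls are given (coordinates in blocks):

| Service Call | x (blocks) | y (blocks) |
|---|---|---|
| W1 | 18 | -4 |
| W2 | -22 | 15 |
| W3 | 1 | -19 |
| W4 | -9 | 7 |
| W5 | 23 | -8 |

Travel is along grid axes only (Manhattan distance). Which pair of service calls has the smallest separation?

Pairwise distances:
W1–W2: |-40| + |19| = 40 + 19 = 59 blocks
W1–W3: |-17| + |-15| = 17 + 15 = 32 blocks
W1–W4: |-27| + |11| = 27 + 11 = 38 blocks
W1–W5: |5| + |-4| = 5 + 4 = 9 blocks
W2–W3: |23| + |-34| = 23 + 34 = 57 blocks
W2–W4: |13| + |-8| = 13 + 8 = 21 blocks
W2–W5: |45| + |-23| = 45 + 23 = 68 blocks
W3–W4: |-10| + |26| = 10 + 26 = 36 blocks
W3–W5: |22| + |11| = 22 + 11 = 33 blocks
W4–W5: |32| + |-15| = 32 + 15 = 47 blocks
Closest pair: W1–W5 at 9 blocks.

W1 and W5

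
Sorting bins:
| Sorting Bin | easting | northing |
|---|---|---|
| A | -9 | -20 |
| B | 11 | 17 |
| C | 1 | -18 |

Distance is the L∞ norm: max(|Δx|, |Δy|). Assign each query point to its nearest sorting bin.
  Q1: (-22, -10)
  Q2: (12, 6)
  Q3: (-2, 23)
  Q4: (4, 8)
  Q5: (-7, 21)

Q1→A; Q2→B; Q3→B; Q4→B; Q5→B

Q1 at (-22, -10):
  A: 13
  B: 33
  C: 23
  → nearest: A (13)
Q2 at (12, 6):
  A: 26
  B: 11
  C: 24
  → nearest: B (11)
Q3 at (-2, 23):
  A: 43
  B: 13
  C: 41
  → nearest: B (13)
Q4 at (4, 8):
  A: 28
  B: 9
  C: 26
  → nearest: B (9)
Q5 at (-7, 21):
  A: 41
  B: 18
  C: 39
  → nearest: B (18)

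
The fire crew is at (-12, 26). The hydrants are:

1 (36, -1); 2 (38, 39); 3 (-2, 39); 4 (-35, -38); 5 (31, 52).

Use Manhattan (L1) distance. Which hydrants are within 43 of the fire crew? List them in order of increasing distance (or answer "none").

3

Distances from (-12, 26):
1: |48| + |-27| = 48 + 27 = 75
2: |50| + |13| = 50 + 13 = 63
3: |10| + |13| = 10 + 13 = 23
4: |-23| + |-64| = 23 + 64 = 87
5: |43| + |26| = 43 + 26 = 69
Threshold 43: 3 (23) is within range.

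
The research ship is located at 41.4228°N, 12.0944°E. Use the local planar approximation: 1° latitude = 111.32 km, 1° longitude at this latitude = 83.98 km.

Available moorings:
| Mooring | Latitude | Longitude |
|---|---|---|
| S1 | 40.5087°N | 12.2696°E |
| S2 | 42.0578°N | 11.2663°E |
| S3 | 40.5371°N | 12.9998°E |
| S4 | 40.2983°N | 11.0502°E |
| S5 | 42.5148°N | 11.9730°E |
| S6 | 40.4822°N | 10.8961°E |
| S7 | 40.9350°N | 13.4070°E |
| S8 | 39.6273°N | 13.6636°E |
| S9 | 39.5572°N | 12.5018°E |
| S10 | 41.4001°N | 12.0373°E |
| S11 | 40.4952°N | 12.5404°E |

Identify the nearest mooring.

S10

Distances from 41.4228°N, 12.0944°E:
S1: √((-0.9141·111.32)² + (0.1752·83.98)²) = √(10354.611600 + 216.481079) = 102.8158 km
S2: √((0.6350·111.32)² + (-0.8281·83.98)²) = √(4996.821619 + 4836.345404) = 99.1623 km
S3: √((-0.8857·111.32)² + (0.9054·83.98)²) = √(9721.195668 + 5781.396044) = 124.5094 km
S4: √((-1.1245·111.32)² + (-1.0442·83.98)²) = √(15669.867163 + 7689.872132) = 152.8389 km
S5: √((1.0920·111.32)² + (-0.1214·83.98)²) = √(14777.183695 + 103.941532) = 121.9882 km
S6: √((-0.9406·111.32)² + (-1.1983·83.98)²) = √(10963.679822 + 10127.047785) = 145.2265 km
S7: √((-0.4878·111.32)² + (1.3126·83.98)²) = √(2948.695909 + 12151.126453) = 122.8813 km
S8: √((-1.7955·111.32)² + (1.5692·83.98)²) = √(39950.039610 + 17366.341603) = 239.4084 km
S9: √((-1.8656·111.32)² + (0.4074·83.98)²) = √(43130.397575 + 1170.560298) = 210.4779 km
S10: √((-0.0227·111.32)² + (-0.0571·83.98)²) = √(6.385547 + 22.994499) = 5.4203 km
S11: √((-0.9276·111.32)² + (0.4460·83.98)²) = √(10662.716817 + 1402.883018) = 109.8435 km
Minimum: S10 at 5.4203 km.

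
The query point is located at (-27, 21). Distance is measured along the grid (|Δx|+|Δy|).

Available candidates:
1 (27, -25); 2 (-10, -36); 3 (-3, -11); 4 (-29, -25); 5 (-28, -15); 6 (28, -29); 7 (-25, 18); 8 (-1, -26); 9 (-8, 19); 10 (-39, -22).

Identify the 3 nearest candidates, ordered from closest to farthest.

7, 9, 5

Distances from (-27, 21):
1: |54| + |-46| = 54 + 46 = 100
2: |17| + |-57| = 17 + 57 = 74
3: |24| + |-32| = 24 + 32 = 56
4: |-2| + |-46| = 2 + 46 = 48
5: |-1| + |-36| = 1 + 36 = 37
6: |55| + |-50| = 55 + 50 = 105
7: |2| + |-3| = 2 + 3 = 5
8: |26| + |-47| = 26 + 47 = 73
9: |19| + |-2| = 19 + 2 = 21
10: |-12| + |-43| = 12 + 43 = 55
Sorted: 7 (5) < 9 (21) < 5 (37) < 4 (48) < 10 (55) < …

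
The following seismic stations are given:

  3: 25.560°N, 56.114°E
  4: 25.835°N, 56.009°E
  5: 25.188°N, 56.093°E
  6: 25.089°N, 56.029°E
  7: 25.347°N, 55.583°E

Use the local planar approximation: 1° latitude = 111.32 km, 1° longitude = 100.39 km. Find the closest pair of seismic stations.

Pairwise distances:
5–6: 12.757 km
3–4: 32.377 km
3–5: 41.465 km
3–6: 53.122 km
6–7: 53.194 km
5–7: 54.172 km
3–7: 58.343 km
4–7: 69.138 km
4–5: 72.516 km
4–6: 83.069 km
Closest pair: 5–6 at 12.757 km.

5 and 6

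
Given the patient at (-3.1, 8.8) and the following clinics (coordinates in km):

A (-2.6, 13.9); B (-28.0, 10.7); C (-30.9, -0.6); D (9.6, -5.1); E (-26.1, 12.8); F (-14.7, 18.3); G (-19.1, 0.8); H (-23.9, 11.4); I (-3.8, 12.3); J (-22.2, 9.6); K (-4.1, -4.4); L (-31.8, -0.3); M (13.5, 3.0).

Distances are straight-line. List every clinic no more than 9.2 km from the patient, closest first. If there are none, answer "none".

I, A

Distances from (-3.1, 8.8):
A: √((0.5)² + (5.1)²) = √(0.250 + 26.010) = 5.1 km
B: √((-24.9)² + (1.9)²) = √(620.010 + 3.610) = 25.0 km
C: √((-27.8)² + (-9.4)²) = √(772.840 + 88.360) = 29.3 km
D: √((12.7)² + (-13.9)²) = √(161.290 + 193.210) = 18.8 km
E: √((-23.0)² + (4.0)²) = √(529.000 + 16.000) = 23.3 km
F: √((-11.6)² + (9.5)²) = √(134.560 + 90.250) = 15.0 km
G: √((-16.0)² + (-8.0)²) = √(256.000 + 64.000) = 17.9 km
H: √((-20.8)² + (2.6)²) = √(432.640 + 6.760) = 21.0 km
I: √((-0.7)² + (3.5)²) = √(0.490 + 12.250) = 3.6 km
J: √((-19.1)² + (0.8)²) = √(364.810 + 0.640) = 19.1 km
K: √((-1.0)² + (-13.2)²) = √(1.000 + 174.240) = 13.2 km
L: √((-28.7)² + (-9.1)²) = √(823.690 + 82.810) = 30.1 km
M: √((16.6)² + (-5.8)²) = √(275.560 + 33.640) = 17.6 km
Threshold 9.2 km: I (3.6 km), A (5.1 km) are within range.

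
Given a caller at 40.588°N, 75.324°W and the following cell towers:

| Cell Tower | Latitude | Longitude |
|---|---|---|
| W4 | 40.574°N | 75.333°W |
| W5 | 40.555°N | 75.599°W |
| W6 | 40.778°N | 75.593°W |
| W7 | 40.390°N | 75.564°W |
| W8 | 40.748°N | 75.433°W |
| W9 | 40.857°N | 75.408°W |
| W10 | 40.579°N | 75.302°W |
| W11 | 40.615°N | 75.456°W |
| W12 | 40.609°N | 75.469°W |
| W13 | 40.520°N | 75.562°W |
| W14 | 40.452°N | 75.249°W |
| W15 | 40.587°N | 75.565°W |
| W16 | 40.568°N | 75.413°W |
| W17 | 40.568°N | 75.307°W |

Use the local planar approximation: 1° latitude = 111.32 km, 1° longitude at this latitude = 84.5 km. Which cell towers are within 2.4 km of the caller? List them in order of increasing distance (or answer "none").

Distances from 40.588°N, 75.324°W:
W4: √((-0.014·111.32)² + (-0.009·84.5)²) = √(2.42886 + 0.57836) = 1.734 km
W5: √((-0.033·111.32)² + (-0.275·84.5)²) = √(13.49504 + 539.98141) = 23.526 km
W6: √((0.190·111.32)² + (-0.269·84.5)²) = √(447.35634 + 516.67563) = 31.049 km
W7: √((-0.198·111.32)² + (-0.240·84.5)²) = √(485.82155 + 411.27840) = 29.952 km
W8: √((0.160·111.32)² + (-0.109·84.5)²) = √(317.23885 + 84.83331) = 20.052 km
W9: √((0.269·111.32)² + (-0.084·84.5)²) = √(896.70782 + 50.38160) = 30.775 km
W10: √((-0.009·111.32)² + (0.022·84.5)²) = √(1.00376 + 3.45588) = 2.112 km
W11: √((0.027·111.32)² + (-0.132·84.5)²) = √(9.03387 + 124.41172) = 11.552 km
W12: √((0.021·111.32)² + (-0.145·84.5)²) = √(5.46493 + 150.12376) = 12.474 km
W13: √((-0.068·111.32)² + (-0.238·84.5)²) = √(57.30127 + 404.45232) = 21.488 km
W14: √((-0.136·111.32)² + (0.075·84.5)²) = √(229.20507 + 40.16391) = 16.412 km
W15: √((-0.001·111.32)² + (-0.241·84.5)²) = √(0.01239 + 414.71286) = 20.365 km
W16: √((-0.020·111.32)² + (-0.089·84.5)²) = √(4.95686 + 56.55792) = 7.843 km
W17: √((-0.020·111.32)² + (0.017·84.5)²) = √(4.95686 + 2.06353) = 2.650 km
Threshold 2.4 km: W4 (1.734 km), W10 (2.112 km) are within range.

W4, W10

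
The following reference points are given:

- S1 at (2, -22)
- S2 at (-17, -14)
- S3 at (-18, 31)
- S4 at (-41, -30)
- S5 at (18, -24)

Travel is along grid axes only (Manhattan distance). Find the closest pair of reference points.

Pairwise distances:
S1–S2: |-19| + |8| = 19 + 8 = 27
S1–S3: |-20| + |53| = 20 + 53 = 73
S1–S4: |-43| + |-8| = 43 + 8 = 51
S1–S5: |16| + |-2| = 16 + 2 = 18
S2–S3: |-1| + |45| = 1 + 45 = 46
S2–S4: |-24| + |-16| = 24 + 16 = 40
S2–S5: |35| + |-10| = 35 + 10 = 45
S3–S4: |-23| + |-61| = 23 + 61 = 84
S3–S5: |36| + |-55| = 36 + 55 = 91
S4–S5: |59| + |6| = 59 + 6 = 65
Closest pair: S1–S5 at 18.

S1 and S5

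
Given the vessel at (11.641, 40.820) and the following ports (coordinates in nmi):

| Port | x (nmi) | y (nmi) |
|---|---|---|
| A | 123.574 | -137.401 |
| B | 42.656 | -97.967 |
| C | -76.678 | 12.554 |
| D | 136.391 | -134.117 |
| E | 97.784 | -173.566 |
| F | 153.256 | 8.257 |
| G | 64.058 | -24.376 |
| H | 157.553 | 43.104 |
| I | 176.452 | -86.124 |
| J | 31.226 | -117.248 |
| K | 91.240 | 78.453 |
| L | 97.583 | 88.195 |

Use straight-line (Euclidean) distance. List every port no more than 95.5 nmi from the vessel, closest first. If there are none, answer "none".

Distances from (11.641, 40.820):
A: 210.456 nmi
B: 142.210 nmi
C: 92.732 nmi
D: 214.862 nmi
E: 231.045 nmi
F: 145.311 nmi
G: 83.654 nmi
H: 145.930 nmi
I: 208.032 nmi
J: 159.277 nmi
K: 88.047 nmi
L: 98.135 nmi
Threshold 95.5 nmi: G (83.654 nmi), K (88.047 nmi), C (92.732 nmi) are within range.

G, K, C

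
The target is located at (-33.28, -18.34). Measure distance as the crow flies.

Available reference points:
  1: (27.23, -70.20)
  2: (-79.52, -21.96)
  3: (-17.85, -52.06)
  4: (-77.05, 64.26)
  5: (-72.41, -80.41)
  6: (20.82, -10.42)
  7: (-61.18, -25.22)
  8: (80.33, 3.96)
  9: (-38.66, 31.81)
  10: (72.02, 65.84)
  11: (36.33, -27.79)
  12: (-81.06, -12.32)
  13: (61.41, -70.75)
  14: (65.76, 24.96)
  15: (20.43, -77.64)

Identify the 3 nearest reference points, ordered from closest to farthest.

7, 3, 2

Distances from (-33.28, -18.34):
1: √((60.51)² + (-51.86)²) = √(3661.4601 + 2689.4596) = 79.69
2: √((-46.24)² + (-3.62)²) = √(2138.1376 + 13.1044) = 46.38
3: √((15.43)² + (-33.72)²) = √(238.0849 + 1137.0384) = 37.08
4: √((-43.77)² + (82.60)²) = √(1915.8129 + 6822.7600) = 93.48
5: √((-39.13)² + (-62.07)²) = √(1531.1569 + 3852.6849) = 73.37
6: √((54.10)² + (7.92)²) = √(2926.8100 + 62.7264) = 54.68
7: √((-27.90)² + (-6.88)²) = √(778.4100 + 47.3344) = 28.74
8: √((113.61)² + (22.30)²) = √(12907.2321 + 497.2900) = 115.78
9: √((-5.38)² + (50.15)²) = √(28.9444 + 2515.0225) = 50.44
10: √((105.30)² + (84.18)²) = √(11088.0900 + 7086.2724) = 134.81
11: √((69.61)² + (-9.45)²) = √(4845.5521 + 89.3025) = 70.25
12: √((-47.78)² + (6.02)²) = √(2282.9284 + 36.2404) = 48.16
13: √((94.69)² + (-52.41)²) = √(8966.1961 + 2746.8081) = 108.23
14: √((99.04)² + (43.30)²) = √(9808.9216 + 1874.8900) = 108.09
15: √((53.71)² + (-59.30)²) = √(2884.7641 + 3516.4900) = 80.01
Sorted: 7 (28.74) < 3 (37.08) < 2 (46.38) < 12 (48.16) < 9 (50.44) < …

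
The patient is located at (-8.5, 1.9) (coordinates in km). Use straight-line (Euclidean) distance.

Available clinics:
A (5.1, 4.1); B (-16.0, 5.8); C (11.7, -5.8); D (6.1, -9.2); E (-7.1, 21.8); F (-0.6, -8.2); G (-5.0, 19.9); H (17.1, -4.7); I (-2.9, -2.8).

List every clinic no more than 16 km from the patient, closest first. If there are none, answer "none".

I, B, F, A

Distances from (-8.5, 1.9):
A: √((13.6)² + (2.2)²) = √(184.96000 + 4.84000) = 13.777 km
B: √((-7.5)² + (3.9)²) = √(56.25000 + 15.21000) = 8.453 km
C: √((20.2)² + (-7.7)²) = √(408.04000 + 59.29000) = 21.618 km
D: √((14.6)² + (-11.1)²) = √(213.16000 + 123.21000) = 18.340 km
E: √((1.4)² + (19.9)²) = √(1.96000 + 396.01000) = 19.949 km
F: √((7.9)² + (-10.1)²) = √(62.41000 + 102.01000) = 12.823 km
G: √((3.5)² + (18.0)²) = √(12.25000 + 324.00000) = 18.337 km
H: √((25.6)² + (-6.6)²) = √(655.36000 + 43.56000) = 26.437 km
I: √((5.6)² + (-4.7)²) = √(31.36000 + 22.09000) = 7.311 km
Threshold 16 km: I (7.311 km), B (8.453 km), F (12.823 km), A (13.777 km) are within range.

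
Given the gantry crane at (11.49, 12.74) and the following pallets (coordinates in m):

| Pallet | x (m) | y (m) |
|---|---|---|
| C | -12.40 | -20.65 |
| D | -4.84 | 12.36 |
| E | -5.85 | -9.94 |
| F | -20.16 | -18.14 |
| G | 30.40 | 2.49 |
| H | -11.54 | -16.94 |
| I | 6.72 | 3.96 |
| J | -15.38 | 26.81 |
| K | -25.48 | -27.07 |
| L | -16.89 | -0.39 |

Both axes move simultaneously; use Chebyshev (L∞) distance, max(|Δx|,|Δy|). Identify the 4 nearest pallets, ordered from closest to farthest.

Distances from (11.49, 12.74):
C: max(|-23.89|, |-33.39|) = 33.39 m
D: max(|-16.33|, |-0.38|) = 16.33 m
E: max(|-17.34|, |-22.68|) = 22.68 m
F: max(|-31.65|, |-30.88|) = 31.65 m
G: max(|18.91|, |-10.25|) = 18.91 m
H: max(|-23.03|, |-29.68|) = 29.68 m
I: max(|-4.77|, |-8.78|) = 8.78 m
J: max(|-26.87|, |14.07|) = 26.87 m
K: max(|-36.97|, |-39.81|) = 39.81 m
L: max(|-28.38|, |-13.13|) = 28.38 m
Sorted: I (8.78 m) < D (16.33 m) < G (18.91 m) < E (22.68 m) < J (26.87 m) < L (28.38 m) < …

I, D, G, E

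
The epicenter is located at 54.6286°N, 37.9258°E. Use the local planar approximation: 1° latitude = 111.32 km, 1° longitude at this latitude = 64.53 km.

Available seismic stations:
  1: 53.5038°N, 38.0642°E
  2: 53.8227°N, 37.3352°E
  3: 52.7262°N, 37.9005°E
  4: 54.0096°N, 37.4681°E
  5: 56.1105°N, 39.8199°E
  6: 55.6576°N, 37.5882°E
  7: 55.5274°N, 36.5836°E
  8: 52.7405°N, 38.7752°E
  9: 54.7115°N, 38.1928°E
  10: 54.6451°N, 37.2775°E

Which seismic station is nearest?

Distances from 54.6286°N, 37.9258°E:
1: 125.5308 km
2: 97.4724 km
3: 211.7815 km
4: 74.9702 km
5: 205.3113 km
6: 116.6015 km
7: 132.3350 km
8: 217.2127 km
9: 19.5453 km
10: 41.8751 km
Minimum: 9 at 19.5453 km.

9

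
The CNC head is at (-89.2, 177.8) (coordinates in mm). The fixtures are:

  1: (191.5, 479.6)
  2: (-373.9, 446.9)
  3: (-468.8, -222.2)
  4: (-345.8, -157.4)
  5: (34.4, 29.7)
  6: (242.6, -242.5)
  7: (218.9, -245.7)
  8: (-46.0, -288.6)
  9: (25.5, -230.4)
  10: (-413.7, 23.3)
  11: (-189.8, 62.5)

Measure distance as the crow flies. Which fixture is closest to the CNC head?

11

Distances from (-89.2, 177.8):
1: √((280.7)² + (301.8)²) = √(78792.490 + 91083.240) = 412.2 mm
2: √((-284.7)² + (269.1)²) = √(81054.090 + 72414.810) = 391.8 mm
3: √((-379.6)² + (-400.0)²) = √(144096.160 + 160000.000) = 551.4 mm
4: √((-256.6)² + (-335.2)²) = √(65843.560 + 112359.040) = 422.1 mm
5: √((123.6)² + (-148.1)²) = √(15276.960 + 21933.610) = 192.9 mm
6: √((331.8)² + (-420.3)²) = √(110091.240 + 176652.090) = 535.5 mm
7: √((308.1)² + (-423.5)²) = √(94925.610 + 179352.250) = 523.7 mm
8: √((43.2)² + (-466.4)²) = √(1866.240 + 217528.960) = 468.4 mm
9: √((114.7)² + (-408.2)²) = √(13156.090 + 166627.240) = 424.0 mm
10: √((-324.5)² + (-154.5)²) = √(105300.250 + 23870.250) = 359.4 mm
11: √((-100.6)² + (-115.3)²) = √(10120.360 + 13294.090) = 153.0 mm
Minimum: 11 at 153.0 mm.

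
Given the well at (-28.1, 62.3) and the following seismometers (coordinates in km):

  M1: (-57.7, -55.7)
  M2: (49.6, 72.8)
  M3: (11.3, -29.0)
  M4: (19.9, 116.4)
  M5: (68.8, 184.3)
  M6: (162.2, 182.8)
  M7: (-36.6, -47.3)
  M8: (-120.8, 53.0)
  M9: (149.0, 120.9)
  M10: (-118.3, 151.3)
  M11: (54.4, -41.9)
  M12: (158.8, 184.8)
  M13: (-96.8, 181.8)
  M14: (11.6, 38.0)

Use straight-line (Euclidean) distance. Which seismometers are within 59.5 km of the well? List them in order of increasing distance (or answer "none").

Distances from (-28.1, 62.3):
M1: √((-29.6)² + (-118.0)²) = √(876.160 + 13924.000) = 121.7 km
M2: √((77.7)² + (10.5)²) = √(6037.290 + 110.250) = 78.4 km
M3: √((39.4)² + (-91.3)²) = √(1552.360 + 8335.690) = 99.4 km
M4: √((48.0)² + (54.1)²) = √(2304.000 + 2926.810) = 72.3 km
M5: √((96.9)² + (122.0)²) = √(9389.610 + 14884.000) = 155.8 km
M6: √((190.3)² + (120.5)²) = √(36214.090 + 14520.250) = 225.2 km
M7: √((-8.5)² + (-109.6)²) = √(72.250 + 12012.160) = 109.9 km
M8: √((-92.7)² + (-9.3)²) = √(8593.290 + 86.490) = 93.2 km
M9: √((177.1)² + (58.6)²) = √(31364.410 + 3433.960) = 186.5 km
M10: √((-90.2)² + (89.0)²) = √(8136.040 + 7921.000) = 126.7 km
M11: √((82.5)² + (-104.2)²) = √(6806.250 + 10857.640) = 132.9 km
M12: √((186.9)² + (122.5)²) = √(34931.610 + 15006.250) = 223.5 km
M13: √((-68.7)² + (119.5)²) = √(4719.690 + 14280.250) = 137.8 km
M14: √((39.7)² + (-24.3)²) = √(1576.090 + 590.490) = 46.5 km
Threshold 59.5 km: M14 (46.5 km) is within range.

M14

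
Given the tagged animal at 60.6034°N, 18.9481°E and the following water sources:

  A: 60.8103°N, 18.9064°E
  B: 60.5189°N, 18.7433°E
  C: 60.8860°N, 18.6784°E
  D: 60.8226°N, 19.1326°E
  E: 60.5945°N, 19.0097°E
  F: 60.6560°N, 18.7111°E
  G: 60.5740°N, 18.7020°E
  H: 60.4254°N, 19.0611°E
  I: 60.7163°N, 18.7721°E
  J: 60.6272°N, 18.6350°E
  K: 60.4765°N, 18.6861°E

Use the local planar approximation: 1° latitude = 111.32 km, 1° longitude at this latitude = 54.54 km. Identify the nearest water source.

E

Distances from 60.6034°N, 18.9481°E:
A: 23.1441 km
B: 14.6030 km
C: 34.7281 km
D: 26.3947 km
E: 3.5027 km
F: 14.1904 km
G: 13.8155 km
H: 20.7513 km
I: 15.8145 km
J: 17.2808 km
K: 20.0935 km
Minimum: E at 3.5027 km.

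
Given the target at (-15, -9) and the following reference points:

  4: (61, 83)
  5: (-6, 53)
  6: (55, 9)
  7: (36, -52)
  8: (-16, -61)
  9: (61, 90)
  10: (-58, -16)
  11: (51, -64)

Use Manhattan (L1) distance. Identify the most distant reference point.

Distances from (-15, -9):
4: |76| + |92| = 76 + 92 = 168
5: |9| + |62| = 9 + 62 = 71
6: |70| + |18| = 70 + 18 = 88
7: |51| + |-43| = 51 + 43 = 94
8: |-1| + |-52| = 1 + 52 = 53
9: |76| + |99| = 76 + 99 = 175
10: |-43| + |-7| = 43 + 7 = 50
11: |66| + |-55| = 66 + 55 = 121
Maximum: 9 at 175.

9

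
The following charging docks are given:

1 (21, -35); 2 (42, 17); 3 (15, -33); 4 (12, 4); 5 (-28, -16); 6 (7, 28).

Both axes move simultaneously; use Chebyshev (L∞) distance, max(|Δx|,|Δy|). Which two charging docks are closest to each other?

Pairwise distances:
1–2: 52
1–3: 6
1–4: 39
1–5: 49
1–6: 63
2–3: 50
2–4: 30
2–5: 70
2–6: 35
3–4: 37
3–5: 43
3–6: 61
4–5: 40
4–6: 24
5–6: 44
Closest pair: 1–3 at 6.

1 and 3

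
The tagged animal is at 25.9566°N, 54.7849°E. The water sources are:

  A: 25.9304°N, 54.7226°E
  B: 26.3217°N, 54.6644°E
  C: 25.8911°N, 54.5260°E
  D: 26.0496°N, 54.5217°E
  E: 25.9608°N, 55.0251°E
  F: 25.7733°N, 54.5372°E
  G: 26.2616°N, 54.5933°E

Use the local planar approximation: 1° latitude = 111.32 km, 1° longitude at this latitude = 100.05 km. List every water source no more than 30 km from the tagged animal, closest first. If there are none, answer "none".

A, E, C, D

Distances from 25.9566°N, 54.7849°E:
A: 6.8817 km
B: 42.3933 km
C: 26.9096 km
D: 28.2951 km
E: 24.0366 km
F: 32.1019 km
G: 38.9904 km
Threshold 30 km: A (6.8817 km), E (24.0366 km), C (26.9096 km), D (28.2951 km) are within range.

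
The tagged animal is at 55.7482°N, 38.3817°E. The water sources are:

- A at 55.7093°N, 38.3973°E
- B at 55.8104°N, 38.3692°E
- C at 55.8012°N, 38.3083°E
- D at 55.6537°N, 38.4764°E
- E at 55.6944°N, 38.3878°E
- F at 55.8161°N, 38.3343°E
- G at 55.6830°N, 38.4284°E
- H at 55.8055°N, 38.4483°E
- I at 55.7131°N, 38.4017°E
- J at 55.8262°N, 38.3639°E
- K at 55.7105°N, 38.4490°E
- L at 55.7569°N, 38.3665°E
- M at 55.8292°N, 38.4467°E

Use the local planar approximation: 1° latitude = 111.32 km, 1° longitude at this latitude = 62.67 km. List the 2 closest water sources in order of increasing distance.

L, I

Distances from 55.7482°N, 38.3817°E:
A: 4.4393 km
B: 6.9683 km
C: 7.4813 km
D: 12.0784 km
E: 6.0012 km
F: 8.1214 km
G: 7.8259 km
H: 7.6228 km
I: 4.1034 km
J: 8.7543 km
K: 5.9499 km
L: 1.3584 km
M: 9.8944 km
Sorted: L (1.3584 km) < I (4.1034 km) < A (4.4393 km) < K (5.9499 km) < …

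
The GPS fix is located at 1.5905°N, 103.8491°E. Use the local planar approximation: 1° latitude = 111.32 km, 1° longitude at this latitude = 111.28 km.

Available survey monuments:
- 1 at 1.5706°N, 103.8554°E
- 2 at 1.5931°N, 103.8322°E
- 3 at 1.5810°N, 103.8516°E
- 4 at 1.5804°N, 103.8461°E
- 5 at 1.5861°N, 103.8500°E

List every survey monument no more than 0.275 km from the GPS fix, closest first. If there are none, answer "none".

Distances from 1.5905°N, 103.8491°E:
1: 2.3236 km
2: 1.9028 km
3: 1.0935 km
4: 1.1728 km
5: 0.4999 km
Threshold 0.275 km: none within range.

none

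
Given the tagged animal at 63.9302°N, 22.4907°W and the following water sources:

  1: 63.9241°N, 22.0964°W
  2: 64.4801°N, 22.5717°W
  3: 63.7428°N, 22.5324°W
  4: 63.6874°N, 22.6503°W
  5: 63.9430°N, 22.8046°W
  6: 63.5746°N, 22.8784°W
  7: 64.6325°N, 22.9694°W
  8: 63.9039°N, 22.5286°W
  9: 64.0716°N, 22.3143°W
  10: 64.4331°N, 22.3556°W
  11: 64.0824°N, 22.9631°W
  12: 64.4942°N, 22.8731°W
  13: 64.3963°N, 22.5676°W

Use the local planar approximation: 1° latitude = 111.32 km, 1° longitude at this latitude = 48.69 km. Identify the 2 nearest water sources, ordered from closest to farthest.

8, 5

Distances from 63.9302°N, 22.4907°W:
1: √((-0.0061·111.32)² + (0.3943·48.69)²) = √(0.461112 + 368.581135) = 19.2105 km
2: √((0.5499·111.32)² + (-0.0810·48.69)²) = √(3747.260064 + 15.554268) = 61.3418 km
3: √((-0.1874·111.32)² + (-0.0417·48.69)²) = √(435.196675 + 4.122415) = 20.9599 km
4: √((-0.2428·111.32)² + (-0.1596·48.69)²) = √(730.539596 + 60.387260) = 28.1234 km
5: √((0.0128·111.32)² + (-0.3139·48.69)²) = √(2.030329 + 233.594267) = 15.3501 km
6: √((-0.3556·111.32)² + (-0.3877·48.69)²) = √(1567.003260 + 356.345395) = 43.8560 km
7: √((0.7023·111.32)² + (-0.4787·48.69)²) = √(6112.118029 + 543.258342) = 81.5805 km
8: √((-0.0263·111.32)² + (-0.0379·48.69)²) = √(8.571521 + 3.405320) = 3.4608 km
9: √((0.1414·111.32)² + (0.1764·48.69)²) = √(247.767999 + 73.769478) = 17.9315 km
10: √((0.5029·111.32)² + (0.1351·48.69)²) = √(3134.077031 + 43.270334) = 56.3680 km
11: √((0.1522·111.32)² + (-0.4724·48.69)²) = √(287.061996 + 529.053177) = 28.5677 km
12: √((0.5640·111.32)² + (-0.3824·48.69)²) = √(3941.890929 + 346.669246) = 65.4871 km
13: √((0.4661·111.32)² + (-0.0769·48.69)²) = √(2692.183147 + 14.019490) = 52.0212 km
Sorted: 8 (3.4608 km) < 5 (15.3501 km) < 9 (17.9315 km) < 1 (19.2105 km) < …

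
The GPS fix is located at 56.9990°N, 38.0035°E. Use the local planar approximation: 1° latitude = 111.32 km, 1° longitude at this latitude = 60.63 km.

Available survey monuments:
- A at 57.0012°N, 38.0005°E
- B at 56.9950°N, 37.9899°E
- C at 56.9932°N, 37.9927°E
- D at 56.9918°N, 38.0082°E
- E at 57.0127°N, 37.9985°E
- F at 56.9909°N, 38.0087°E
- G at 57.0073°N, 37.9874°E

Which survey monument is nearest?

Distances from 56.9990°N, 38.0035°E:
A: √((0.0022·111.32)² + (-0.0030·60.63)²) = √(0.059978 + 0.033084) = 0.3051 km
B: √((-0.0040·111.32)² + (-0.0136·60.63)²) = √(0.198274 + 0.679912) = 0.9371 km
C: √((-0.0058·111.32)² + (-0.0108·60.63)²) = √(0.416872 + 0.428768) = 0.9196 km
D: √((-0.0072·111.32)² + (0.0047·60.63)²) = √(0.642409 + 0.081203) = 0.8507 km
E: √((0.0137·111.32)² + (-0.0050·60.63)²) = √(2.325881 + 0.091900) = 1.5549 km
F: √((-0.0081·111.32)² + (0.0052·60.63)²) = √(0.813048 + 0.099399) = 0.9552 km
G: √((0.0083·111.32)² + (-0.0161·60.63)²) = √(0.853695 + 0.952855) = 1.3441 km
Minimum: A at 0.3051 km.

A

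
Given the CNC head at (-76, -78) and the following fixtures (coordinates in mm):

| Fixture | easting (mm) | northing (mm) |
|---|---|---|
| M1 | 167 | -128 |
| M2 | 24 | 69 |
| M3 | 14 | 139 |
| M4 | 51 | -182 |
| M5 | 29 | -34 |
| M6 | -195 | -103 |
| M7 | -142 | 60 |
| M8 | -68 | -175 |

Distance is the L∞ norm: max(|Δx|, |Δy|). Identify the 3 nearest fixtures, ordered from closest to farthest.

M8, M5, M6

Distances from (-76, -78):
M1: max(|243|, |-50|) = 243 mm
M2: max(|100|, |147|) = 147 mm
M3: max(|90|, |217|) = 217 mm
M4: max(|127|, |-104|) = 127 mm
M5: max(|105|, |44|) = 105 mm
M6: max(|-119|, |-25|) = 119 mm
M7: max(|-66|, |138|) = 138 mm
M8: max(|8|, |-97|) = 97 mm
Sorted: M8 (97 mm) < M5 (105 mm) < M6 (119 mm) < M4 (127 mm) < M7 (138 mm) < …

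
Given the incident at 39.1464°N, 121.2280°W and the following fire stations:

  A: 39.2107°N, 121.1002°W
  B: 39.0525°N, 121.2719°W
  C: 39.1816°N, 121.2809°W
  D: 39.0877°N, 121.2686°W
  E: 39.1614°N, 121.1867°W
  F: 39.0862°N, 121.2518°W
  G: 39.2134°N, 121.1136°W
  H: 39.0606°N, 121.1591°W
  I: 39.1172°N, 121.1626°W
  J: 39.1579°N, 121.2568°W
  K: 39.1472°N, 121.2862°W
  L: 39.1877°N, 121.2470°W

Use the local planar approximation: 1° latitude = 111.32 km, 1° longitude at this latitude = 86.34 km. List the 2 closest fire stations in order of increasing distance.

Distances from 39.1464°N, 121.2280°W:
A: 13.1526 km
B: 11.1189 km
C: 6.0179 km
D: 7.4153 km
E: 3.9374 km
F: 7.0094 km
G: 12.3770 km
H: 11.2523 km
I: 6.5154 km
J: 2.7968 km
K: 5.0258 km
L: 4.8814 km
Sorted: J (2.7968 km) < E (3.9374 km) < L (4.8814 km) < K (5.0258 km) < …

J, E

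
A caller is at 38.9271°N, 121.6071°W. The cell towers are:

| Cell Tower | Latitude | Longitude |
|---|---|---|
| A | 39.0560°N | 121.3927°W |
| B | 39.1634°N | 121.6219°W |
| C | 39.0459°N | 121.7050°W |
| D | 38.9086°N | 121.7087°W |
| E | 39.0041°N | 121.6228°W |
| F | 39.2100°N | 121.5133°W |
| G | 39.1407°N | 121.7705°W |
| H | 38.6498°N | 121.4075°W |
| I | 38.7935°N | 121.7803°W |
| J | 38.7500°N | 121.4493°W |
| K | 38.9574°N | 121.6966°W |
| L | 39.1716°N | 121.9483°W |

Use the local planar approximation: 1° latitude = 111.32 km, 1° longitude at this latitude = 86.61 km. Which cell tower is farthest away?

Distances from 38.9271°N, 121.6071°W:
A: √((0.1289·111.32)² + (0.2144·86.61)²) = √(205.898048 + 344.814594) = 23.4673 km
B: √((0.2363·111.32)² + (-0.0148·86.61)²) = √(691.948606 + 1.643083) = 26.3361 km
C: √((0.1188·111.32)² + (-0.0979·86.61)²) = √(174.895758 + 71.895459) = 15.7096 km
D: √((-0.0185·111.32)² + (-0.1016·86.61)²) = √(4.241211 + 77.432538) = 9.0374 km
E: √((0.0770·111.32)² + (-0.0157·86.61)²) = √(73.473012 + 1.848993) = 8.6788 km
F: √((0.2829·111.32)² + (0.0938·86.61)²) = √(991.773021 + 65.999668) = 32.5234 km
G: √((0.2136·111.32)² + (-0.1634·86.61)²) = √(565.391001 + 200.281199) = 27.6708 km
H: √((-0.2773·111.32)² + (0.1996·86.61)²) = √(952.897384 + 298.852677) = 35.3801 km
I: √((-0.1336·111.32)² + (-0.1732·86.61)²) = √(221.186854 + 225.025561) = 21.1237 km
J: √((-0.1771·111.32)² + (0.1578·86.61)²) = √(388.672235 + 186.788474) = 23.9888 km
K: √((0.0303·111.32)² + (-0.0895·86.61)²) = √(11.377102 + 60.087225) = 8.4537 km
L: √((0.2445·111.32)² + (-0.3412·86.61)²) = √(740.805371 + 873.281223) = 40.1757 km
Maximum: L at 40.1757 km.

L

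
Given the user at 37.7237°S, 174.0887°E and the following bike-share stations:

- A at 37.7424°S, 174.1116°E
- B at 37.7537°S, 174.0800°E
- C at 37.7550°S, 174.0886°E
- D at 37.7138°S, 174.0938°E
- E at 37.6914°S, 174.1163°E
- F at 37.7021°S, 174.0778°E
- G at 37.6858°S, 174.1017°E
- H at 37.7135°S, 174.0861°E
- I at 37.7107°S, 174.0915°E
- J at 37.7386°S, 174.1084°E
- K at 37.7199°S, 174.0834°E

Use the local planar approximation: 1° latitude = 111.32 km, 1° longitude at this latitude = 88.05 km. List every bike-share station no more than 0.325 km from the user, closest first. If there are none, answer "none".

Distances from 37.7237°S, 174.0887°E:
A: √((-0.0187·111.32)² + (0.0229·88.05)²) = √(4.333408 + 4.065647) = 2.8981 km
B: √((-0.0300·111.32)² + (-0.0087·88.05)²) = √(11.152928 + 0.586810) = 3.4263 km
C: √((-0.0313·111.32)² + (-0.0001·88.05)²) = √(12.140458 + 0.000078) = 3.4843 km
D: √((0.0099·111.32)² + (0.0051·88.05)²) = √(1.214554 + 0.201650) = 1.1900 km
E: √((0.0323·111.32)² + (0.0276·88.05)²) = √(12.928598 + 5.905775) = 4.3399 km
F: √((0.0216·111.32)² + (-0.0109·88.05)²) = √(5.781678 + 0.921110) = 2.5890 km
G: √((0.0379·111.32)² + (0.0130·88.05)²) = √(17.800197 + 1.310224) = 4.3715 km
H: √((0.0102·111.32)² + (-0.0026·88.05)²) = √(1.289278 + 0.052409) = 1.1583 km
I: √((0.0130·111.32)² + (0.0028·88.05)²) = √(2.094272 + 0.060782) = 1.4680 km
J: √((-0.0149·111.32)² + (0.0197·88.05)²) = √(2.751180 + 3.008785) = 2.4000 km
K: √((0.0038·111.32)² + (-0.0053·88.05)²) = √(0.178943 + 0.217776) = 0.6299 km
Threshold 0.325 km: none within range.

none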